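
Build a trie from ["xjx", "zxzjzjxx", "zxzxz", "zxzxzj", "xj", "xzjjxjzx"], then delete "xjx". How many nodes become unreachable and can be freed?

After clearing the end-marker at "xjx", prune upward until reaching a node still needed by another word.
The suffix "x" (1 node) is used only by "xjx"; "xj" is itself a stored word, so pruning stops there.
Nodes removed: 1

1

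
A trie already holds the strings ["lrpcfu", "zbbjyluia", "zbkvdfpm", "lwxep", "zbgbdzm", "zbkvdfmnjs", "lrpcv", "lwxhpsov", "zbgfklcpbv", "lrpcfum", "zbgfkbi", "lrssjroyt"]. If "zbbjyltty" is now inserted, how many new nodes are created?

Walking "zbbjyltty" from the root, the first 6 characters ("zbbjyl") follow existing edges; "t" is the first miss.
So 9 − 6 = 3 new nodes.

3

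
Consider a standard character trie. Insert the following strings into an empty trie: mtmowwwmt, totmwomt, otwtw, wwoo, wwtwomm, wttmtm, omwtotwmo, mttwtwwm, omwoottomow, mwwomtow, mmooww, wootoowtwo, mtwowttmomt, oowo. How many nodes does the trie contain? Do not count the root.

Count nodes per top-level branch (shared prefixes stored once):
  'm'-branch (mmooww, mtmowwwmt, mttwtwwm, mtwowttmomt, mwwomtow): 36 nodes
  'o'-branch (omwoottomow, omwtotwmo, oowo, otwtw): 24 nodes
  't'-branch (totmwomt): 8 nodes
  'w'-branch (wootoowtwo, wttmtm, wwoo, wwtwomm): 23 nodes
Sum: 91

91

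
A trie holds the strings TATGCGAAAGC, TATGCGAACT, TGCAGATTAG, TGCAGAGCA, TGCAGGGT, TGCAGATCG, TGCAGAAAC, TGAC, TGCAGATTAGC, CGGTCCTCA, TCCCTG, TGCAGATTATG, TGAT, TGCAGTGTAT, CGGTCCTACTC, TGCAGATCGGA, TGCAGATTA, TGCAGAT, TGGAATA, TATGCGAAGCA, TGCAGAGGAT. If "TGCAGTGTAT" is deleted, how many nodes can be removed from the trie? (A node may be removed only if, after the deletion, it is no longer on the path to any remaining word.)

5

Walk "TGCAGTGTAT" from the leaf back toward the root, removing each node that no remaining word uses.
The suffix "TGTAT" (5 nodes) is used only by "TGCAGTGTAT"; the node for "TGCAG" still has the child "A", so pruning stops there.
Nodes removed: 5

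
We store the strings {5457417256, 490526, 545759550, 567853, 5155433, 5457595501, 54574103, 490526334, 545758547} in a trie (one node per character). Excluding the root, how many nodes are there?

42

Count nodes per top-level branch (shared prefixes stored once):
  '4'-branch (490526, 490526334): 9 nodes
  '5'-branch (5155433, 54574103, 5457417256, 545758547, 545759550, 5457595501, 567853): 33 nodes
Sum: 42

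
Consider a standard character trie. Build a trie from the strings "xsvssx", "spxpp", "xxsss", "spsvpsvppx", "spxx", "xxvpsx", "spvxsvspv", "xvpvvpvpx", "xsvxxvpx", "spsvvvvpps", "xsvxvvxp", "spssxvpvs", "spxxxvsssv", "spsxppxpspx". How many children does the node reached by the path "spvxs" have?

1

Walk "spvxs" from the root, arriving at one node.
Distinct next characters after "spvxs": v.
That node has 1 child edge.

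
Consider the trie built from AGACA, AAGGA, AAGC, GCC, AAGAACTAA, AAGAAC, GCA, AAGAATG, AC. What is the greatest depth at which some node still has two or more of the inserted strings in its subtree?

6

The deepest shared node is where two words last agree before diverging.
e.g. "AAGAAC" and "AAGAACTAA" share the prefix "AAGAAC" of length 6; no pair shares a longer one.
Longest shared-prefix length: 6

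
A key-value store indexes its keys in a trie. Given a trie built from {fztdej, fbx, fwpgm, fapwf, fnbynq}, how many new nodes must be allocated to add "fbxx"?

1

"fbx" is already a path in the trie; the remaining "x" must be added.
New nodes needed: |"fbxx"| − 3 = 4 − 3 = 1.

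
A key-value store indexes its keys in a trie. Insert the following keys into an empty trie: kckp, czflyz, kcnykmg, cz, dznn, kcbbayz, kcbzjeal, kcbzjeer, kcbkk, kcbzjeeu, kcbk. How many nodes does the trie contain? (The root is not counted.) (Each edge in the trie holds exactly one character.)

For each word, the new-node count is its length minus the longest prefix already in the trie:
  "kckp" → 4 new (k, c, k, p)
  "czflyz" → 6 new (c, z, f, l, y, z)
  "kcnykmg" → prefix "kc" already present; 5 new (n, y, k, m, g)
  "cz" → prefix "cz" already present; 0 new (none)
  "dznn" → 4 new (d, z, n, n)
  "kcbbayz" → prefix "kc" already present; 5 new (b, b, a, y, z)
  "kcbzjeal" → prefix "kcb" already present; 5 new (z, j, e, a, l)
  "kcbzjeer" → prefix "kcbzje" already present; 2 new (e, r)
  "kcbkk" → prefix "kcb" already present; 2 new (k, k)
  "kcbzjeeu" → prefix "kcbzjee" already present; 1 new (u)
  "kcbk" → prefix "kcbk" already present; 0 new (none)
Total nodes = 4 + 6 + 5 + 0 + 4 + 5 + 5 + 2 + 2 + 1 + 0 = 34

34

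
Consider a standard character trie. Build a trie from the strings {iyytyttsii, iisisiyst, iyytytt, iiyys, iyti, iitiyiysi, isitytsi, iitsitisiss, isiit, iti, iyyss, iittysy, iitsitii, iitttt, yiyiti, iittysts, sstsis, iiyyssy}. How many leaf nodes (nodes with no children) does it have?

A leaf is a node with no children — equivalently, the end of a word that is not a proper prefix of any other stored word.
Those words: "iisisiyst", "iitiyiysi", "iitsitii", "iitsitisiss", "iitttt", "iittysts", "iittysy", "iiyyssy", "isiit", "isitytsi", "iti", "iyti", "iyyss", "iyytyttsii", "sstsis", "yiyiti"
Leaf count: 16

16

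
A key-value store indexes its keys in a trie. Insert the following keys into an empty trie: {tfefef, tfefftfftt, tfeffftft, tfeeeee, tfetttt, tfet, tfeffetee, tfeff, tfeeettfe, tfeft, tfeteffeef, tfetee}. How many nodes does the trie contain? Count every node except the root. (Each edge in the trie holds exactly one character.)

40

Trace insertions, counting only characters that open a new branch:
  "tfefef" → 6 new (t, f, e, f, e, f)
  "tfefftfftt" → prefix "tfef" already present; 6 new (f, t, f, f, t, t)
  "tfeffftft" → prefix "tfeff" already present; 4 new (f, t, f, t)
  "tfeeeee" → prefix "tfe" already present; 4 new (e, e, e, e)
  "tfetttt" → prefix "tfe" already present; 4 new (t, t, t, t)
  "tfet" → prefix "tfet" already present; 0 new (none)
  "tfeffetee" → prefix "tfeff" already present; 4 new (e, t, e, e)
  "tfeff" → prefix "tfeff" already present; 0 new (none)
  "tfeeettfe" → prefix "tfeee" already present; 4 new (t, t, f, e)
  "tfeft" → prefix "tfef" already present; 1 new (t)
  "tfeteffeef" → prefix "tfet" already present; 6 new (e, f, f, e, e, f)
  "tfetee" → prefix "tfete" already present; 1 new (e)
Total nodes = 6 + 6 + 4 + 4 + 4 + 0 + 4 + 0 + 4 + 1 + 6 + 1 = 40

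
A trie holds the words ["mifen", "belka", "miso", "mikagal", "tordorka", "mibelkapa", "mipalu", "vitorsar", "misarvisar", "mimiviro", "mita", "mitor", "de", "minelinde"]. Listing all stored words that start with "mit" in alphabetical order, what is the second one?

mitor

DFS of the "mit" subtree visits, in order: "mita", "mitor"
Position 2: mitor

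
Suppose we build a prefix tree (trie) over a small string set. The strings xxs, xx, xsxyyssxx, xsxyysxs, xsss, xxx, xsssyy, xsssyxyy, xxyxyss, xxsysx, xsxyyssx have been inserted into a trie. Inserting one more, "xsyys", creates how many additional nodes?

3

"xs" is already a path in the trie; the remaining "yys" must be added.
So 5 − 2 = 3 new nodes.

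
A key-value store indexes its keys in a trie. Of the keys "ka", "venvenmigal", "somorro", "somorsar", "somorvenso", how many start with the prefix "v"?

1

Filter for entries beginning with "v":
Words under "v": venvenmigal
Count: 1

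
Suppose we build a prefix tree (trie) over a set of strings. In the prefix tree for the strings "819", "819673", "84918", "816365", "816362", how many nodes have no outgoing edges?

A leaf is a node with no children — equivalently, the end of a word that is not a proper prefix of any other stored word.
Those words: "816362", "816365", "819673", "84918"
Leaf count: 4

4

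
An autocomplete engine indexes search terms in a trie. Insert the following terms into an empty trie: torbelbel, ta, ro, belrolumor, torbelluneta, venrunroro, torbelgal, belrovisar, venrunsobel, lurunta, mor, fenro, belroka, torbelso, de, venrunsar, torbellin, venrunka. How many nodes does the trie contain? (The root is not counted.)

Count nodes per top-level branch (shared prefixes stored once):
  'b'-branch (belroka, belrolumor, belrovisar): 17 nodes
  'd'-branch (de): 2 nodes
  'f'-branch (fenro): 5 nodes
  'l'-branch (lurunta): 7 nodes
  'm'-branch (mor): 3 nodes
  'r'-branch (ro): 2 nodes
  't'-branch (ta, torbelbel, torbelgal, torbellin, torbelluneta, torbelso): 23 nodes
  'v'-branch (venrunka, venrunroro, venrunsar, venrunsobel): 19 nodes
Sum: 78

78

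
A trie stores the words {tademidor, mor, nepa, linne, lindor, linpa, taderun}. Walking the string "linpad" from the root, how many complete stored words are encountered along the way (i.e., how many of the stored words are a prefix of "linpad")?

1

Walk "linpad" from the root; an end-of-word marker is hit whenever a stored word is a prefix of "linpad".
Prefixes of the query that are stored words: "linpa"
Count: 1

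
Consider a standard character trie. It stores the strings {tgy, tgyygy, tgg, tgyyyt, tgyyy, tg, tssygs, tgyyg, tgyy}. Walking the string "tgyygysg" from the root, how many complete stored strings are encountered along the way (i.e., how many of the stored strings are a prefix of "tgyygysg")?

Traverse "tgyygysg" character by character; count nodes along the way that are marked as word ends.
Prefixes of the query that are stored words: "tg", "tgy", "tgyy", "tgyyg", "tgyygy"
Count: 5

5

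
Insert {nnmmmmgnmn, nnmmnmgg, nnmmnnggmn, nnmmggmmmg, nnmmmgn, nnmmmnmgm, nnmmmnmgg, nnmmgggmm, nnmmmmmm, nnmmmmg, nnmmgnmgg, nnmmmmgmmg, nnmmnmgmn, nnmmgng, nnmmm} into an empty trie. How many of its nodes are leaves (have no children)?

A leaf is a node with no children — equivalently, the end of a word that is not a proper prefix of any other stored word.
Those words: "nnmmgggmm", "nnmmggmmmg", "nnmmgng", "nnmmgnmgg", "nnmmmgn", "nnmmmmgmmg", "nnmmmmgnmn", "nnmmmmmm", "nnmmmnmgg", "nnmmmnmgm", "nnmmnmgg", "nnmmnmgmn", "nnmmnnggmn"
Leaf count: 13

13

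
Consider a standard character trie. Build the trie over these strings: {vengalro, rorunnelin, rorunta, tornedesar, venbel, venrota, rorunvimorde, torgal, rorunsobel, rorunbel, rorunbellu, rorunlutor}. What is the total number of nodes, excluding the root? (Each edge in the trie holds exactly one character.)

For each word, the new-node count is its length minus the longest prefix already in the trie:
  "vengalro" → 8 new (v, e, n, g, a, l, r, o)
  "rorunnelin" → 10 new (r, o, r, u, n, n, e, l, i, n)
  "rorunta" → prefix "rorun" already present; 2 new (t, a)
  "tornedesar" → 10 new (t, o, r, n, e, d, e, s, a, r)
  "venbel" → prefix "ven" already present; 3 new (b, e, l)
  "venrota" → prefix "ven" already present; 4 new (r, o, t, a)
  "rorunvimorde" → prefix "rorun" already present; 7 new (v, i, m, o, r, d, e)
  "torgal" → prefix "tor" already present; 3 new (g, a, l)
  "rorunsobel" → prefix "rorun" already present; 5 new (s, o, b, e, l)
  "rorunbel" → prefix "rorun" already present; 3 new (b, e, l)
  "rorunbellu" → prefix "rorunbel" already present; 2 new (l, u)
  "rorunlutor" → prefix "rorun" already present; 5 new (l, u, t, o, r)
Total nodes = 8 + 10 + 2 + 10 + 3 + 4 + 7 + 3 + 5 + 3 + 2 + 5 = 62

62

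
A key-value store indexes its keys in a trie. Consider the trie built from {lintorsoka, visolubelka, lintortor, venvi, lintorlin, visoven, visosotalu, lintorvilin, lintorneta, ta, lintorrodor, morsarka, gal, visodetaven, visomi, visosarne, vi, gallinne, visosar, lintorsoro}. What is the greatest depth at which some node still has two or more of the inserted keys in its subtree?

8

Look for the deepest trie node that still has at least two words in its subtree.
"lintorsoka" and "lintorsoro" agree on "lintorso" (8 characters) before diverging; nothing deeper is shared.
Longest shared-prefix length: 8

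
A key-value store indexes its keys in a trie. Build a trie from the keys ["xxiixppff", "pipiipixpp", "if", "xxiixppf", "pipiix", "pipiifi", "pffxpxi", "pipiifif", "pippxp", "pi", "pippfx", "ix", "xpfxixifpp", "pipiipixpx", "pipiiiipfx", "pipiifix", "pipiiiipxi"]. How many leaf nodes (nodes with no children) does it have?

14

A leaf is a node with no children — equivalently, the end of a word that is not a proper prefix of any other stored word.
Those words: "if", "ix", "pffxpxi", "pipiifif", "pipiifix", "pipiiiipfx", "pipiiiipxi", "pipiipixpp", "pipiipixpx", "pipiix", "pippfx", "pippxp", "xpfxixifpp", "xxiixppff"
Leaf count: 14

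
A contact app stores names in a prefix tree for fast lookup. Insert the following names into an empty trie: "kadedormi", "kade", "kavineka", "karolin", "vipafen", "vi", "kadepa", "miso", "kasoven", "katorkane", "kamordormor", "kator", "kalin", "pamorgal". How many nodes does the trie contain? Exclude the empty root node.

Insert word by word; a character creates a node only if that edge doesn't already exist:
  "kadedormi" → 9 new (k, a, d, e, d, o, r, m, i)
  "kade" → prefix "kade" already present; 0 new (none)
  "kavineka" → prefix "ka" already present; 6 new (v, i, n, e, k, a)
  "karolin" → prefix "ka" already present; 5 new (r, o, l, i, n)
  "vipafen" → 7 new (v, i, p, a, f, e, n)
  "vi" → prefix "vi" already present; 0 new (none)
  "kadepa" → prefix "kade" already present; 2 new (p, a)
  "miso" → 4 new (m, i, s, o)
  "kasoven" → prefix "ka" already present; 5 new (s, o, v, e, n)
  "katorkane" → prefix "ka" already present; 7 new (t, o, r, k, a, n, e)
  "kamordormor" → prefix "ka" already present; 9 new (m, o, r, d, o, r, m, o, r)
  "kator" → prefix "kator" already present; 0 new (none)
  "kalin" → prefix "ka" already present; 3 new (l, i, n)
  "pamorgal" → 8 new (p, a, m, o, r, g, a, l)
Total nodes = 9 + 0 + 6 + 5 + 7 + 0 + 2 + 4 + 5 + 7 + 9 + 0 + 3 + 8 = 65

65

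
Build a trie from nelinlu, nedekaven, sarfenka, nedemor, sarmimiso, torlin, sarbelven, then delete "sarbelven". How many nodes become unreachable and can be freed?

Walk "sarbelven" from the leaf back toward the root, removing each node that no remaining word uses.
The suffix "belven" (6 nodes) is used only by "sarbelven"; the node for "sar" still has the child "f", so pruning stops there.
Nodes removed: 6

6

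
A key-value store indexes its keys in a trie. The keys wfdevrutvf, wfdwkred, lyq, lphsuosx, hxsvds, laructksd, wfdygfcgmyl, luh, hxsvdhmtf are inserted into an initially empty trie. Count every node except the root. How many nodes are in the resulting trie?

53

Count nodes per top-level branch (shared prefixes stored once):
  'h'-branch (hxsvdhmtf, hxsvds): 10 nodes
  'l'-branch (laructksd, lphsuosx, luh, lyq): 20 nodes
  'w'-branch (wfdevrutvf, wfdwkred, wfdygfcgmyl): 23 nodes
Sum: 53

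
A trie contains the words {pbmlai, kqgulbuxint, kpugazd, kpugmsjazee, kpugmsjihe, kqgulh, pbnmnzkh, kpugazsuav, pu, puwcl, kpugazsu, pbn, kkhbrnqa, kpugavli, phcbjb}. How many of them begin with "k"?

Traverse to the node for "k", then collect every word in that subtree.
Matches: "kkhbrnqa", "kpugavli", "kpugazd", "kpugazsu", "kpugazsuav", "kpugmsjazee", "kpugmsjihe", "kqgulbuxint", "kqgulh"
Count: 9

9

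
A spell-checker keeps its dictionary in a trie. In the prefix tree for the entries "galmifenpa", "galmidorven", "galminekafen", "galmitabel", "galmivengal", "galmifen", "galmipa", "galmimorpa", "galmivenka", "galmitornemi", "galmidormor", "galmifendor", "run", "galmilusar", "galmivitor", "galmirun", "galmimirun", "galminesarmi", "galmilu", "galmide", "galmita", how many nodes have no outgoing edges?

18

Leaves are exactly the stored words that no other stored word extends.
Those words: "galmide", "galmidormor", "galmidorven", "galmifendor", "galmifenpa", "galmilusar", "galmimirun", "galmimorpa", "galminekafen", "galminesarmi", "galmipa", "galmirun", "galmitabel", "galmitornemi", "galmivengal", "galmivenka", "galmivitor", "run"
Leaf count: 18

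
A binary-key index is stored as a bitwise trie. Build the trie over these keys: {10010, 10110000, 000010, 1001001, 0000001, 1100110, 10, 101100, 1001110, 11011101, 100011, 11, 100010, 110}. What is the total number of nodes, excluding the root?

Count nodes per top-level branch (shared prefixes stored once):
  '0'-branch (0000001, 000010): 9 nodes
  '1'-branch (10, 100010, 100011, 10010, 1001001, 1001110, 101100, 10110000, 11, 110, 1100110, 11011101): 31 nodes
Sum: 40

40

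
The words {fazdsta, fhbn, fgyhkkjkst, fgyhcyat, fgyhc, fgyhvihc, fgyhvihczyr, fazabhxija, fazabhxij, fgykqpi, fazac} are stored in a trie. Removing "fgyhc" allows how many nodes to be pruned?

A node on "fgyhc"'s path can go only if nothing else ends at it or branches off below it.
Every node on "fgyhc" is still needed (e.g. by "fgyhcyat"), so nothing is freed.
Nodes removed: 0

0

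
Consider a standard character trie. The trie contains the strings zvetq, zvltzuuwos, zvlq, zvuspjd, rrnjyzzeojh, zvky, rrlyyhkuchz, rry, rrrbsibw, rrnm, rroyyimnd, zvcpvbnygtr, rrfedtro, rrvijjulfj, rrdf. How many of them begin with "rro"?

1

Filter for entries beginning with "rro":
Matches: "rroyyimnd"
Count: 1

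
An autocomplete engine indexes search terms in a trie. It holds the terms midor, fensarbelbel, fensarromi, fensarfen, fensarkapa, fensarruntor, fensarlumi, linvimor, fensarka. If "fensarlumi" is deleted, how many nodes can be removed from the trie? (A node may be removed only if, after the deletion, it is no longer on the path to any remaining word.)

4

A node on "fensarlumi"'s path can go only if nothing else ends at it or branches off below it.
The suffix "lumi" (4 nodes) is used only by "fensarlumi"; the node for "fensar" still has the child "b", so pruning stops there.
Nodes removed: 4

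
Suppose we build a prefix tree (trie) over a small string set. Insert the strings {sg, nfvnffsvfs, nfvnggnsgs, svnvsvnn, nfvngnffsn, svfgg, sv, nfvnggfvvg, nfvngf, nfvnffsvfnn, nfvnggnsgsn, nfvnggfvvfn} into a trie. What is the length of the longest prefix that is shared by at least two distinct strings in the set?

10

The deepest shared node is where two words last agree before diverging.
e.g. "nfvnggnsgs" and "nfvnggnsgsn" share the prefix "nfvnggnsgs" of length 10; no pair shares a longer one.
Longest shared-prefix length: 10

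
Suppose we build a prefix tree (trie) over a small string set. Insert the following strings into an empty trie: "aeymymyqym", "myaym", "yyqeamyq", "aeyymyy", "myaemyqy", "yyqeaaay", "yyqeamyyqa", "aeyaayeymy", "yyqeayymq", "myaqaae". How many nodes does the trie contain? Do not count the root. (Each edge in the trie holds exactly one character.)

53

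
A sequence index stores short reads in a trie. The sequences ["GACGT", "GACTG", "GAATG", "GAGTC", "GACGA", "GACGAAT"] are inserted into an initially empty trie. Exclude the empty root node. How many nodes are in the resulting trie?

16

Count nodes per top-level branch (shared prefixes stored once):
  'G'-branch (GAATG, GACGA, GACGAAT, GACGT, GACTG, GAGTC): 16 nodes
Sum: 16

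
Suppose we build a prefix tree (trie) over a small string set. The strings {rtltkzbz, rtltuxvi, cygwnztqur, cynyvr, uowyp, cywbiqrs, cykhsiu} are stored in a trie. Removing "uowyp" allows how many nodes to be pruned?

5

A node on "uowyp"'s path can go only if nothing else ends at it or branches off below it.
No other word shares any prefix with "uowyp", so all 5 of its nodes go.
Nodes removed: 5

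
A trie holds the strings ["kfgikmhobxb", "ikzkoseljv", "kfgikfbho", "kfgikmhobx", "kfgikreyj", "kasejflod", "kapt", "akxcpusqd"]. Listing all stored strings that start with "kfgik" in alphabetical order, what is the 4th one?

Words with prefix "kfgik", in lexicographic order: "kfgikfbho", "kfgikmhobx", "kfgikmhobxb", "kfgikreyj"
Position 4: kfgikreyj

kfgikreyj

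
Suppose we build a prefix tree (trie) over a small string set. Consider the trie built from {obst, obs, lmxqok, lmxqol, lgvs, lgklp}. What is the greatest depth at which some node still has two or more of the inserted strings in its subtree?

The deepest shared node is where two words last agree before diverging.
e.g. "lmxqok" and "lmxqol" share the prefix "lmxqo" of length 5; no pair shares a longer one.
Longest shared-prefix length: 5

5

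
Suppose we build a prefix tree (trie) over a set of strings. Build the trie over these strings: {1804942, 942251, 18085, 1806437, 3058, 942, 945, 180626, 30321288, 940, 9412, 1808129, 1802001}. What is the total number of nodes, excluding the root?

Count nodes per top-level branch (shared prefixes stored once):
  '1'-branch (1802001, 1804942, 180626, 1806437, 1808129, 18085): 22 nodes
  '3'-branch (30321288, 3058): 10 nodes
  '9'-branch (940, 9412, 942, 942251, 945): 10 nodes
Sum: 42

42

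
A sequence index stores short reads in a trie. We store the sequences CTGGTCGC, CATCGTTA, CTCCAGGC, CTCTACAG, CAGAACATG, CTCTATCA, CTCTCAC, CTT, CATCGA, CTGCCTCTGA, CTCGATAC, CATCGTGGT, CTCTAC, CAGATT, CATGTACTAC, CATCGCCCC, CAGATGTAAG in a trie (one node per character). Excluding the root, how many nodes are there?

74

For each word, the new-node count is its length minus the longest prefix already in the trie:
  "CTGGTCGC" → 8 new (C, T, G, G, T, C, G, C)
  "CATCGTTA" → prefix "C" already present; 7 new (A, T, C, G, T, T, A)
  "CTCCAGGC" → prefix "CT" already present; 6 new (C, C, A, G, G, C)
  "CTCTACAG" → prefix "CTC" already present; 5 new (T, A, C, A, G)
  "CAGAACATG" → prefix "CA" already present; 7 new (G, A, A, C, A, T, G)
  "CTCTATCA" → prefix "CTCTA" already present; 3 new (T, C, A)
  "CTCTCAC" → prefix "CTCT" already present; 3 new (C, A, C)
  "CTT" → prefix "CT" already present; 1 new (T)
  "CATCGA" → prefix "CATCG" already present; 1 new (A)
  "CTGCCTCTGA" → prefix "CTG" already present; 7 new (C, C, T, C, T, G, A)
  "CTCGATAC" → prefix "CTC" already present; 5 new (G, A, T, A, C)
  "CATCGTGGT" → prefix "CATCGT" already present; 3 new (G, G, T)
  "CTCTAC" → prefix "CTCTAC" already present; 0 new (none)
  "CAGATT" → prefix "CAGA" already present; 2 new (T, T)
  "CATGTACTAC" → prefix "CAT" already present; 7 new (G, T, A, C, T, A, C)
  "CATCGCCCC" → prefix "CATCG" already present; 4 new (C, C, C, C)
  "CAGATGTAAG" → prefix "CAGAT" already present; 5 new (G, T, A, A, G)
Total nodes = 8 + 7 + 6 + 5 + 7 + 3 + 3 + 1 + 1 + 7 + 5 + 3 + 0 + 2 + 7 + 4 + 5 = 74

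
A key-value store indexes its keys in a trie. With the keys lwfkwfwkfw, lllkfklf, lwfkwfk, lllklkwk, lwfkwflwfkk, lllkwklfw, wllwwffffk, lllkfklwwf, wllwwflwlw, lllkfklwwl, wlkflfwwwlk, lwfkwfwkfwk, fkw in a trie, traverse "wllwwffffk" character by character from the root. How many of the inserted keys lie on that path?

1

Traverse "wllwwffffk" character by character; count nodes along the way that are marked as word ends.
Prefixes of the query that are stored words: "wllwwffffk"
Count: 1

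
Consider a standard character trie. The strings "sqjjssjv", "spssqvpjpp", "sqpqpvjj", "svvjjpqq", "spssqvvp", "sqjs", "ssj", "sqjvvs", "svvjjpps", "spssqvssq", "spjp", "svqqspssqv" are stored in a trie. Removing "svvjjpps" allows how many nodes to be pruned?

2

A node on "svvjjpps"'s path can go only if nothing else ends at it or branches off below it.
The suffix "ps" (2 nodes) is used only by "svvjjpps"; the node for "svvjjp" still has the child "q", so pruning stops there.
Nodes removed: 2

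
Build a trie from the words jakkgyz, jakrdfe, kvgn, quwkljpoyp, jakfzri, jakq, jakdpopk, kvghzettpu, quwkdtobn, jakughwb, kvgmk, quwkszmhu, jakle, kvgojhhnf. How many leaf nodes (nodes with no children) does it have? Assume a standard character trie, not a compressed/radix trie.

A leaf is a node with no children — equivalently, the end of a word that is not a proper prefix of any other stored word.
Those words: "jakdpopk", "jakfzri", "jakkgyz", "jakle", "jakq", "jakrdfe", "jakughwb", "kvghzettpu", "kvgmk", "kvgn", "kvgojhhnf", "quwkdtobn", "quwkljpoyp", "quwkszmhu"
Leaf count: 14

14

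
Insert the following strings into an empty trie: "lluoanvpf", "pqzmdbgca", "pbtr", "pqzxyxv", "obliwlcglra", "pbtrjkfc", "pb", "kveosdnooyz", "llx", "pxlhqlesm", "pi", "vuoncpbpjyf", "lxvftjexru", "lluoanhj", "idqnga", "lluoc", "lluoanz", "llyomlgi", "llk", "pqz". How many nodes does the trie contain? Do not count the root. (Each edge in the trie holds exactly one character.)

Trace insertions, counting only characters that open a new branch:
  "lluoanvpf" → 9 new (l, l, u, o, a, n, v, p, f)
  "pqzmdbgca" → 9 new (p, q, z, m, d, b, g, c, a)
  "pbtr" → prefix "p" already present; 3 new (b, t, r)
  "pqzxyxv" → prefix "pqz" already present; 4 new (x, y, x, v)
  "obliwlcglra" → 11 new (o, b, l, i, w, l, c, g, l, r, a)
  "pbtrjkfc" → prefix "pbtr" already present; 4 new (j, k, f, c)
  "pb" → prefix "pb" already present; 0 new (none)
  "kveosdnooyz" → 11 new (k, v, e, o, s, d, n, o, o, y, z)
  "llx" → prefix "ll" already present; 1 new (x)
  "pxlhqlesm" → prefix "p" already present; 8 new (x, l, h, q, l, e, s, m)
  "pi" → prefix "p" already present; 1 new (i)
  "vuoncpbpjyf" → 11 new (v, u, o, n, c, p, b, p, j, y, f)
  "lxvftjexru" → prefix "l" already present; 9 new (x, v, f, t, j, e, x, r, u)
  "lluoanhj" → prefix "lluoan" already present; 2 new (h, j)
  "idqnga" → 6 new (i, d, q, n, g, a)
  "lluoc" → prefix "lluo" already present; 1 new (c)
  "lluoanz" → prefix "lluoan" already present; 1 new (z)
  "llyomlgi" → prefix "ll" already present; 6 new (y, o, m, l, g, i)
  "llk" → prefix "ll" already present; 1 new (k)
  "pqz" → prefix "pqz" already present; 0 new (none)
Total nodes = 9 + 9 + 3 + 4 + 11 + 4 + 0 + 11 + 1 + 8 + 1 + 11 + 9 + 2 + 6 + 1 + 1 + 6 + 1 + 0 = 98

98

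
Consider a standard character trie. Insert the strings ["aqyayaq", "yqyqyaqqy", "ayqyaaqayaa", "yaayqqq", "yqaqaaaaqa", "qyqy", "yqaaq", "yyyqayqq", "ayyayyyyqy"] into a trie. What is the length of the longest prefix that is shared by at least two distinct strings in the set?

The deepest shared node is where two words last agree before diverging.
"yqaaq" and "yqaqaaaaqa" agree on "yqa" (3 characters) before diverging; nothing deeper is shared.
Longest shared-prefix length: 3

3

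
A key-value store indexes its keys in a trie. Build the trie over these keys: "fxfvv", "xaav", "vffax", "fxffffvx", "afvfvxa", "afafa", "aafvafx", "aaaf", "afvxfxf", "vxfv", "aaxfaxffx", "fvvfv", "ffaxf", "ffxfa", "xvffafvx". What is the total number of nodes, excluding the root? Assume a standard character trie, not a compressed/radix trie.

69

Count nodes per top-level branch (shared prefixes stored once):
  'a'-branch (aaaf, aafvafx, aaxfaxffx, afafa, afvfvxa, afvxfxf): 29 nodes
  'f'-branch (ffaxf, ffxfa, fvvfv, fxffffvx, fxfvv): 21 nodes
  'v'-branch (vffax, vxfv): 8 nodes
  'x'-branch (xaav, xvffafvx): 11 nodes
Sum: 69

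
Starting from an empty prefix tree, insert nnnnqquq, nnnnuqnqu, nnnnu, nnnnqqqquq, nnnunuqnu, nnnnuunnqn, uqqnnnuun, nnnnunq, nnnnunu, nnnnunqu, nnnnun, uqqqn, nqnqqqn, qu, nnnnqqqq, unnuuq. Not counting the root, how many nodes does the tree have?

56

Count nodes per top-level branch (shared prefixes stored once):
  'n'-branch (nnnnqqqq, nnnnqqqquq, nnnnqquq, nnnnu, nnnnun, nnnnunq, nnnnunqu, nnnnunu, nnnnuqnqu, nnnnuunnqn, nnnunuqnu, nqnqqqn): 38 nodes
  'q'-branch (qu): 2 nodes
  'u'-branch (unnuuq, uqqnnnuun, uqqqn): 16 nodes
Sum: 56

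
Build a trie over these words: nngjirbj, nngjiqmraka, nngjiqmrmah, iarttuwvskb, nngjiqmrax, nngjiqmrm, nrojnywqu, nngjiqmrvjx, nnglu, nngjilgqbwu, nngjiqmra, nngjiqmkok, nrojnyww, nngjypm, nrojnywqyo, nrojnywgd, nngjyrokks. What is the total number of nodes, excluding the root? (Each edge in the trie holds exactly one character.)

64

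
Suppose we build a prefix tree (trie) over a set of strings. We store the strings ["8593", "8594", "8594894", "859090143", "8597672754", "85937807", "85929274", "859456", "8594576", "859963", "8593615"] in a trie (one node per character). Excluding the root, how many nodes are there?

40

For each word, the new-node count is its length minus the longest prefix already in the trie:
  "8593" → 4 new (8, 5, 9, 3)
  "8594" → prefix "859" already present; 1 new (4)
  "8594894" → prefix "8594" already present; 3 new (8, 9, 4)
  "859090143" → prefix "859" already present; 6 new (0, 9, 0, 1, 4, 3)
  "8597672754" → prefix "859" already present; 7 new (7, 6, 7, 2, 7, 5, 4)
  "85937807" → prefix "8593" already present; 4 new (7, 8, 0, 7)
  "85929274" → prefix "859" already present; 5 new (2, 9, 2, 7, 4)
  "859456" → prefix "8594" already present; 2 new (5, 6)
  "8594576" → prefix "85945" already present; 2 new (7, 6)
  "859963" → prefix "859" already present; 3 new (9, 6, 3)
  "8593615" → prefix "8593" already present; 3 new (6, 1, 5)
Total nodes = 4 + 1 + 3 + 6 + 7 + 4 + 5 + 2 + 2 + 3 + 3 = 40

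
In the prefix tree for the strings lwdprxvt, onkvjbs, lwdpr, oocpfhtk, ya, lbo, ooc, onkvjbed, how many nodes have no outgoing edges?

6

A leaf is a node with no children — equivalently, the end of a word that is not a proper prefix of any other stored word.
Those words: "lbo", "lwdprxvt", "onkvjbed", "onkvjbs", "oocpfhtk", "ya"
Leaf count: 6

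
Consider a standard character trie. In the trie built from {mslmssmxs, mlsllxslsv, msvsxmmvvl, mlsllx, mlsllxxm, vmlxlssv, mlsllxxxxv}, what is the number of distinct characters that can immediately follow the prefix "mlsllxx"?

Walk "mlsllxx" from the root, arriving at one node.
Characters that immediately follow "mlsllxx" among the stored strings: {m, x}.
That node has 2 child edges.

2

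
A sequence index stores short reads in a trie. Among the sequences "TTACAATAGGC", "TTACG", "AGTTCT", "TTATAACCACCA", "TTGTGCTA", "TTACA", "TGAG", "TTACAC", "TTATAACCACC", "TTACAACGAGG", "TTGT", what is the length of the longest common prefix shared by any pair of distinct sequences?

11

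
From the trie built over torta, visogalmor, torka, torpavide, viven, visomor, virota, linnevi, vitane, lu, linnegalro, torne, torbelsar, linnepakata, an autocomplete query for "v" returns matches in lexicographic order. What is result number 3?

visomor

Words with prefix "v", in lexicographic order: "virota", "visogalmor", "visomor", "vitane", "viven"
The 3rd is visomor.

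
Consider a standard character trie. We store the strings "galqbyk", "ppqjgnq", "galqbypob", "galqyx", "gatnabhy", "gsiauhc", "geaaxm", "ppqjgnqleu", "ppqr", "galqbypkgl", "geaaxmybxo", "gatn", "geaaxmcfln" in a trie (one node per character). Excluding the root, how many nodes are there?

For each word, the new-node count is its length minus the longest prefix already in the trie:
  "galqbyk" → 7 new (g, a, l, q, b, y, k)
  "ppqjgnq" → 7 new (p, p, q, j, g, n, q)
  "galqbypob" → prefix "galqby" already present; 3 new (p, o, b)
  "galqyx" → prefix "galq" already present; 2 new (y, x)
  "gatnabhy" → prefix "ga" already present; 6 new (t, n, a, b, h, y)
  "gsiauhc" → prefix "g" already present; 6 new (s, i, a, u, h, c)
  "geaaxm" → prefix "g" already present; 5 new (e, a, a, x, m)
  "ppqjgnqleu" → prefix "ppqjgnq" already present; 3 new (l, e, u)
  "ppqr" → prefix "ppq" already present; 1 new (r)
  "galqbypkgl" → prefix "galqbyp" already present; 3 new (k, g, l)
  "geaaxmybxo" → prefix "geaaxm" already present; 4 new (y, b, x, o)
  "gatn" → prefix "gatn" already present; 0 new (none)
  "geaaxmcfln" → prefix "geaaxm" already present; 4 new (c, f, l, n)
Total nodes = 7 + 7 + 3 + 2 + 6 + 6 + 5 + 3 + 1 + 3 + 4 + 0 + 4 = 51

51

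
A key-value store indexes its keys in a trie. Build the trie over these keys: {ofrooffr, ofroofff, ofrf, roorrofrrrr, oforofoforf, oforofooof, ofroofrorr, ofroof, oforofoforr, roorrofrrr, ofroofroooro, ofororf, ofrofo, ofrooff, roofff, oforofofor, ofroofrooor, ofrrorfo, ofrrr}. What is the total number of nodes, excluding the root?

Trace insertions, counting only characters that open a new branch:
  "ofrooffr" → 8 new (o, f, r, o, o, f, f, r)
  "ofroofff" → prefix "ofrooff" already present; 1 new (f)
  "ofrf" → prefix "ofr" already present; 1 new (f)
  "roorrofrrrr" → 11 new (r, o, o, r, r, o, f, r, r, r, r)
  "oforofoforf" → prefix "of" already present; 9 new (o, r, o, f, o, f, o, r, f)
  "oforofooof" → prefix "oforofo" already present; 3 new (o, o, f)
  "ofroofrorr" → prefix "ofroof" already present; 4 new (r, o, r, r)
  "ofroof" → prefix "ofroof" already present; 0 new (none)
  "oforofoforr" → prefix "oforofofor" already present; 1 new (r)
  "roorrofrrr" → prefix "roorrofrrr" already present; 0 new (none)
  "ofroofroooro" → prefix "ofroofro" already present; 4 new (o, o, r, o)
  "ofororf" → prefix "oforo" already present; 2 new (r, f)
  "ofrofo" → prefix "ofro" already present; 2 new (f, o)
  "ofrooff" → prefix "ofrooff" already present; 0 new (none)
  "roofff" → prefix "roo" already present; 3 new (f, f, f)
  "oforofofor" → prefix "oforofofor" already present; 0 new (none)
  "ofroofrooor" → prefix "ofroofrooor" already present; 0 new (none)
  "ofrrorfo" → prefix "ofr" already present; 5 new (r, o, r, f, o)
  "ofrrr" → prefix "ofrr" already present; 1 new (r)
Total nodes = 8 + 1 + 1 + 11 + 9 + 3 + 4 + 0 + 1 + 0 + 4 + 2 + 2 + 0 + 3 + 0 + 0 + 5 + 1 = 55

55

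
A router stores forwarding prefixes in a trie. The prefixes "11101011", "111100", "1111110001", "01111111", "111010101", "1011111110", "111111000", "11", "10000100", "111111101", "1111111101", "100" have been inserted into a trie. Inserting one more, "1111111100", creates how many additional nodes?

1

The longest prefix of "1111111100" already in the trie is "111111110" (length 9).
Each of the 1 remaining characters creates one node.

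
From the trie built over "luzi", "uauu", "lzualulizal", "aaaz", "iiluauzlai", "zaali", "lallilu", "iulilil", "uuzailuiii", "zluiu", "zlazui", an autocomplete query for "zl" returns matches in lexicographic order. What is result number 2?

Filter for "zl…" and sort: "zlazui", "zluiu"
Position 2: zluiu

zluiu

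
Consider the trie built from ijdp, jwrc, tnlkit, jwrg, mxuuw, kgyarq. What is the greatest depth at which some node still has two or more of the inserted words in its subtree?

Look for the deepest trie node that still has at least two words in its subtree.
"jwrc" and "jwrg" agree on "jwr" (3 characters) before diverging; nothing deeper is shared.
Longest shared-prefix length: 3

3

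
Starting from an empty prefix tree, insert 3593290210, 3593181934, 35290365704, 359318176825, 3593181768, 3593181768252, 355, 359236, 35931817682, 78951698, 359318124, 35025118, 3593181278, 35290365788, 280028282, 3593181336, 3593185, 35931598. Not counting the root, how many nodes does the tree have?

71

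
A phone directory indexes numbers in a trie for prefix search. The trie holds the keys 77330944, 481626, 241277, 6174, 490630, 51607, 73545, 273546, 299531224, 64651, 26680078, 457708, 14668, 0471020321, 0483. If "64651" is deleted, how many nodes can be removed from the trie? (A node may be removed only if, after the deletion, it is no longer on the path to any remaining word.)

Walk "64651" from the leaf back toward the root, removing each node that no remaining word uses.
The suffix "4651" (4 nodes) is used only by "64651"; the node for "6" still has the child "1", so pruning stops there.
Nodes removed: 4

4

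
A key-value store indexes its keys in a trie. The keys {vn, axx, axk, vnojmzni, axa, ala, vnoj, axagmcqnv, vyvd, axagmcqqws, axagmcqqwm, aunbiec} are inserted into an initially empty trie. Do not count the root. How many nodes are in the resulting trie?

34

Count nodes per top-level branch (shared prefixes stored once):
  'a'-branch (ala, aunbiec, axa, axagmcqnv, axagmcqqwm, axagmcqqws, axk, axx): 23 nodes
  'v'-branch (vn, vnoj, vnojmzni, vyvd): 11 nodes
Sum: 34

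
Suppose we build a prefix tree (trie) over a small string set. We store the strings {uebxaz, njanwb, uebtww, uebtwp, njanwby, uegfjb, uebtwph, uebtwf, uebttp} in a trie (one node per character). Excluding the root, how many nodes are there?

25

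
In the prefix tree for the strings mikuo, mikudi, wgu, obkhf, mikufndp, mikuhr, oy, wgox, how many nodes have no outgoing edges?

8

Leaves are exactly the stored words that no other stored word extends.
Those words: "mikudi", "mikufndp", "mikuhr", "mikuo", "obkhf", "oy", "wgox", "wgu"
Leaf count: 8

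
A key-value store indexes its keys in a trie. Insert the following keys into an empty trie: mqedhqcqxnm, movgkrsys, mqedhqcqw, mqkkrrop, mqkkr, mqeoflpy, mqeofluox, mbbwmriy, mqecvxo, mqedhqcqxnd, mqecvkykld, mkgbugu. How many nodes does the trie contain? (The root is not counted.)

57

Trace insertions, counting only characters that open a new branch:
  "mqedhqcqxnm" → 11 new (m, q, e, d, h, q, c, q, x, n, m)
  "movgkrsys" → prefix "m" already present; 8 new (o, v, g, k, r, s, y, s)
  "mqedhqcqw" → prefix "mqedhqcq" already present; 1 new (w)
  "mqkkrrop" → prefix "mq" already present; 6 new (k, k, r, r, o, p)
  "mqkkr" → prefix "mqkkr" already present; 0 new (none)
  "mqeoflpy" → prefix "mqe" already present; 5 new (o, f, l, p, y)
  "mqeofluox" → prefix "mqeofl" already present; 3 new (u, o, x)
  "mbbwmriy" → prefix "m" already present; 7 new (b, b, w, m, r, i, y)
  "mqecvxo" → prefix "mqe" already present; 4 new (c, v, x, o)
  "mqedhqcqxnd" → prefix "mqedhqcqxn" already present; 1 new (d)
  "mqecvkykld" → prefix "mqecv" already present; 5 new (k, y, k, l, d)
  "mkgbugu" → prefix "m" already present; 6 new (k, g, b, u, g, u)
Total nodes = 11 + 8 + 1 + 6 + 0 + 5 + 3 + 7 + 4 + 1 + 5 + 6 = 57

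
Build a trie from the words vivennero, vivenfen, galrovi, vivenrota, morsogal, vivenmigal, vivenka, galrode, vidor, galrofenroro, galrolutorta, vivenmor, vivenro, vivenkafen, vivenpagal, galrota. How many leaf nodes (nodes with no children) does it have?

14

Leaves are exactly the stored words that no other stored word extends.
Those words: "galrode", "galrofenroro", "galrolutorta", "galrota", "galrovi", "morsogal", "vidor", "vivenfen", "vivenkafen", "vivenmigal", "vivenmor", "vivennero", "vivenpagal", "vivenrota"
Leaf count: 14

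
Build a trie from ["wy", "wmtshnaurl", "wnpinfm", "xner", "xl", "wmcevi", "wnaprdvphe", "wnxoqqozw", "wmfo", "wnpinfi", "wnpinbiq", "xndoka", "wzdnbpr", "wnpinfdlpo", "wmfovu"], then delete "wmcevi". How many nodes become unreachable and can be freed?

4

After clearing the end-marker at "wmcevi", prune upward until reaching a node still needed by another word.
The suffix "cevi" (4 nodes) is used only by "wmcevi"; the node for "wm" still has the child "t", so pruning stops there.
Nodes removed: 4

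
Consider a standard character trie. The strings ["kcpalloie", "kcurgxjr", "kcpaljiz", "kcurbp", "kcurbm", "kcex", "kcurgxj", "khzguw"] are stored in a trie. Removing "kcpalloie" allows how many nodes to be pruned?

After clearing the end-marker at "kcpalloie", prune upward until reaching a node still needed by another word.
The suffix "loie" (4 nodes) is used only by "kcpalloie"; the node for "kcpal" still has the child "j", so pruning stops there.
Nodes removed: 4

4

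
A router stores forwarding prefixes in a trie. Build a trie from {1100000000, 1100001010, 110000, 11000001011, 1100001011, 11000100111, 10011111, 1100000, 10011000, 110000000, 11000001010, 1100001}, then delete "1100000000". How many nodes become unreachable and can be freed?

After clearing the end-marker at "1100000000", prune upward until reaching a node still needed by another word.
The suffix "0" (1 node) is used only by "1100000000"; "110000000" is itself a stored word, so pruning stops there.
Nodes removed: 1

1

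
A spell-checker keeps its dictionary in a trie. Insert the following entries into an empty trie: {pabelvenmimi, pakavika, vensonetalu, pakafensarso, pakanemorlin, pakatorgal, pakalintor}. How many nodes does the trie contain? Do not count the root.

Trace insertions, counting only characters that open a new branch:
  "pabelvenmimi" → 12 new (p, a, b, e, l, v, e, n, m, i, m, i)
  "pakavika" → prefix "pa" already present; 6 new (k, a, v, i, k, a)
  "vensonetalu" → 11 new (v, e, n, s, o, n, e, t, a, l, u)
  "pakafensarso" → prefix "paka" already present; 8 new (f, e, n, s, a, r, s, o)
  "pakanemorlin" → prefix "paka" already present; 8 new (n, e, m, o, r, l, i, n)
  "pakatorgal" → prefix "paka" already present; 6 new (t, o, r, g, a, l)
  "pakalintor" → prefix "paka" already present; 6 new (l, i, n, t, o, r)
Total nodes = 12 + 6 + 11 + 8 + 8 + 6 + 6 = 57

57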